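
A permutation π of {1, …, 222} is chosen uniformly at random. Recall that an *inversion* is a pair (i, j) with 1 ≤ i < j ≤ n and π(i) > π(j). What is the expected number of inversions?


Write X = Σ X_I over the C(222, 2) = 24531 pairs i < j, with X_I the indicator of one inversion.
There are 24531 indicators.
For each fixed pair i < j, the values π(i) and π(j) are two distinct elements of {1, …, 222} in uniformly random order; by symmetry P[π(i) > π(j)] = 1/2.
By linearity: E[X] = 24531 · (1/2) = C(222, 2) · (1/2) = 24531/2 = 24531/2 ≈ 12265.50000.

E[X] = 24531/2 = 12265.50000.


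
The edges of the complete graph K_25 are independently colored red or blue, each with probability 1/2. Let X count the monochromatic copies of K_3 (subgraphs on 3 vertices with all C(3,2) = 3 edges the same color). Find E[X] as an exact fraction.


Let X = Σ_S X_S over the C(25, 3) = 2300 subsets S of size 3, where X_S = 1 if the K_3 on S is monochromatic.
For a fixed S, the K_3 on S has C(3, 2) = 3 edges. P[all 3 edges red] = (1/2)^3, and likewise for blue, so P[monochromatic] = 2·(1/2)^3 = 2^{1 − 3} = 1/4.
By linearity of expectation: E[X] = C(25, 3) · 2^{1 − 3} = 2300 · 1/4 = 575.
Numerically: E[X] ≈ 575.000000.

E[X] = C(25,3)·2^(1−C(3,2)) = 575 ≈ 575.000000.


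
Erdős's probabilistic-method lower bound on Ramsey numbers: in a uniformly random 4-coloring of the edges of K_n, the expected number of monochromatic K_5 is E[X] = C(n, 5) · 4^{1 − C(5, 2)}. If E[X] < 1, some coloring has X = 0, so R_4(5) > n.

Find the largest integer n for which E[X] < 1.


We need C(n, 5) · 4^{1 − 10} < 1, i.e. C(n, 5) < 4^{10 − 1} = 262144.
Check values of n near the boundary:
  n = 32: C(32, 5) = 201376; 201376 < 262144? YES
  n = 33: C(33, 5) = 237336; 237336 < 262144? YES
  n = 34: C(34, 5) = 278256; 278256 < 262144? NO
  n = 35: C(35, 5) = 324632; 324632 < 262144? NO
The largest n with C(n, 5) < 262144 is n = 33 (where E[X] = 29667/32768 ≈ 0.9053650). Hence R_4(5) > 33, i.e. R_4(5) ≥ 34.

Largest n = 33; hence R_4(5) > 33.


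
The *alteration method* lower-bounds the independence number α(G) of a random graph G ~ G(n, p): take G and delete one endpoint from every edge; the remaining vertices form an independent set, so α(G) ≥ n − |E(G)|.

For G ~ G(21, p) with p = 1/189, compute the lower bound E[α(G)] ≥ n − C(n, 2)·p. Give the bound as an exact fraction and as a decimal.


E[|E(G)|] = C(21, 2)·p = 210 · (1/189) = 10/9.
E[α(G)] ≥ n − E[|E(G)|] = 21 − 10/9 = 179/9.
Numerically: ≈ 19.888889.
(This is only a lower bound; the true E[α(G)] may be larger.)

E[α(G)] ≥ 179/9 ≈ 19.888889.


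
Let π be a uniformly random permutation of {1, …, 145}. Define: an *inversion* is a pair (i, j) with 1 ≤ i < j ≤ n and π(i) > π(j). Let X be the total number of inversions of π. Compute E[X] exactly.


Write X = Σ X_I over the C(145, 2) = 10440 pairs i < j, with X_I the indicator of one inversion.
There are 10440 indicators.
For each fixed pair i < j, the values π(i) and π(j) are two distinct elements of {1, …, 145} in uniformly random order; by symmetry P[π(i) > π(j)] = 1/2.
By linearity: E[X] = 10440 · (1/2) = C(145, 2) · (1/2) = 10440/2 = 5220 ≈ 5220.0000.

E[X] = 5220 = 5220.0000.


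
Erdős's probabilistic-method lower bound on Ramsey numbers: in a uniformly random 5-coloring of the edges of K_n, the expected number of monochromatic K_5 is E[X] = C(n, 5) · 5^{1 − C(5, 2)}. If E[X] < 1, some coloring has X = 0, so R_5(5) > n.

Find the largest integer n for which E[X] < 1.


We need C(n, 5) · 5^{1 − 10} < 1, i.e. C(n, 5) < 5^{10 − 1} = 1953125.
Check values of n near the boundary:
  n = 45: C(45, 5) = 1221759; 1221759 < 1953125? YES
  n = 46: C(46, 5) = 1370754; 1370754 < 1953125? YES
  n = 47: C(47, 5) = 1533939; 1533939 < 1953125? YES
  n = 48: C(48, 5) = 1712304; 1712304 < 1953125? YES
  n = 49: C(49, 5) = 1906884; 1906884 < 1953125? YES
  n = 50: C(50, 5) = 2118760; 2118760 < 1953125? NO
  n = 51: C(51, 5) = 2349060; 2349060 < 1953125? NO
  n = 52: C(52, 5) = 2598960; 2598960 < 1953125? NO
The largest n with C(n, 5) < 1953125 is n = 49 (where E[X] = 1906884/1953125 ≈ 0.97632). Hence R_5(5) > 49, i.e. R_5(5) ≥ 50.

Largest n = 49; hence R_5(5) > 49.


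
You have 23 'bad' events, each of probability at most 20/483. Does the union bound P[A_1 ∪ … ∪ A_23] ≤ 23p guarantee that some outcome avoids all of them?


Union bound: P[∪_{i=1}^{23} A_i] ≤ Σ_i P[A_i] ≤ 23·p = 23·(20/483) = 20/21.
Numerically: 20/21 ≈ 0.952.
Is 20/21 < 1? YES.
Since P[∪ A_i] ≤ 20/21 < 1, the complement has P[∩ A_i^c] ≥ 1 − 20/21 = 1/21 > 0, so some outcome avoids every A_i.

23·p = 20/21 ≈ 0.952; existence CERTIFIED by the union bound.


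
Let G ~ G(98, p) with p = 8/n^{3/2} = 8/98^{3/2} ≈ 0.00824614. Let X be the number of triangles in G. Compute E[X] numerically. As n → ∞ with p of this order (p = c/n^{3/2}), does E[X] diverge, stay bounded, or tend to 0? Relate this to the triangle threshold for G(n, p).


Number of potential triangles: C(98, 3) = 152096.
Each occurs with probability p³ ≈ (0.00824614)³ ≈ 5.60728487e-07.
By linearity: E[X] = C(98, 3)·p³ ≈ 152096 · 5.60728487e-07 ≈ 0.085285.
Since α = 3/2 > 1, p = c/n^{3/2} = o(1/n) is below the triangle threshold p ~ 1/n. Asymptotically E[X] ~ (c³/6)·n^{3(1−α)} = (8³/6)·n^{-1.5} → 0, so by Markov's inequality G has no triangles w.h.p.

E[X] ≈ 0.085285; in regime p = Θ(1/n^{3/2}) E[X] tends to 0 (below the triangle threshold p ~ 1/n).


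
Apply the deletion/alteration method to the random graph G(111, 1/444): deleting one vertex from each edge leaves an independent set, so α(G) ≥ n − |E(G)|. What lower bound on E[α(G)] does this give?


E[|E(G)|] = C(111, 2)·p = 6105 · (1/444) = 55/4.
E[α(G)] ≥ n − E[|E(G)|] = 111 − 55/4 = 389/4.
Numerically: ≈ 97.250000.
(This is only a lower bound; the true E[α(G)] may be larger.)

E[α(G)] ≥ 389/4 ≈ 97.250000.


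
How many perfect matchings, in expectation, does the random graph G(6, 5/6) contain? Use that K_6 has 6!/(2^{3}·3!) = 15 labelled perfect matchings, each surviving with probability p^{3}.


K_6 has 6!/(2^{3}·3!) = 15 labelled perfect matchings.
For each such perfect matching H, let X_H = 1 if all 3 edges of H are present in G. Then P[X_H = 1] = p^{3} = (5/6)^{3} = 125/216.
By linearity: E[X] = Σ_H E[X_H] = 15 · p^{3} = 15 · 125/216 = 625/72.
Numerically: E[X] ≈ 8.681.

E[X] = 15 · (5/6)^{3} = 625/72 ≈ 8.681.


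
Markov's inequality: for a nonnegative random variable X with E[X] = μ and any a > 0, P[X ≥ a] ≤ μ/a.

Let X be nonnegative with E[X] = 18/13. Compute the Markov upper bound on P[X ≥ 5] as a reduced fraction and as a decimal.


μ = E[X] = 18/13, a = 5.
Markov: P[X ≥ 5] ≤ μ/a = (18/13)/5 = 18/65.
Numerically: ≈ 0.276923.
(Since a = 5 > μ = 1.384615, the bound 18/65 is < 1 and informative.)

P[X ≥ 5] ≤ 18/65 ≈ 0.276923.


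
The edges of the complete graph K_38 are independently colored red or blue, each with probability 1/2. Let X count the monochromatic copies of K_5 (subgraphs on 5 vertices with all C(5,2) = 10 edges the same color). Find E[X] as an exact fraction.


Let X = Σ_S X_S over the C(38, 5) = 501942 subsets S of size 5, where X_S = 1 if the K_5 on S is monochromatic.
For a fixed S, the K_5 on S has C(5, 2) = 10 edges. P[all 10 edges red] = (1/2)^10, and likewise for blue, so P[monochromatic] = 2·(1/2)^10 = 2^{1 − 10} = 1/512.
By linearity of expectation: E[X] = C(38, 5) · 2^{1 − 10} = 501942 · 1/512 = 250971/256.
Numerically: E[X] ≈ 980.35547.

E[X] = C(38,5)·2^(1−C(5,2)) = 250971/256 ≈ 980.35547.


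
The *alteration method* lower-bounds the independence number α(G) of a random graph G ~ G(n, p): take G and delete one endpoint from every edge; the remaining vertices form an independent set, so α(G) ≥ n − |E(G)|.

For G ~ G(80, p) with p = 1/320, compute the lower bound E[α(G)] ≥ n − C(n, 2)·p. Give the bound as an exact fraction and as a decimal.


E[|E(G)|] = C(80, 2)·p = 3160 · (1/320) = 79/8.
E[α(G)] ≥ n − E[|E(G)|] = 80 − 79/8 = 561/8.
Numerically: ≈ 70.12500.
(This is only a lower bound; the true E[α(G)] may be larger.)

E[α(G)] ≥ 561/8 ≈ 70.12500.


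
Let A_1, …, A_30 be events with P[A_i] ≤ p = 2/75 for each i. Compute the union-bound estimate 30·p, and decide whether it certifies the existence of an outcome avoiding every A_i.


Union bound: P[∪_{i=1}^{30} A_i] ≤ Σ_i P[A_i] ≤ 30·p = 30·(2/75) = 4/5.
Numerically: 4/5 ≈ 0.800.
Is 4/5 < 1? YES.
Since P[∪ A_i] ≤ 4/5 < 1, the complement has P[∩ A_i^c] ≥ 1 − 4/5 = 1/5 > 0, so some outcome avoids every A_i.

30·p = 4/5 ≈ 0.800; existence CERTIFIED by the union bound.


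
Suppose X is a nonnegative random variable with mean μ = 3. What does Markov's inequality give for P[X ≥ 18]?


μ = E[X] = 3, a = 18.
Markov: P[X ≥ 18] ≤ μ/a = (3)/18 = 1/6.
Numerically: ≈ 0.166667.
(Since a = 18 > μ = 3.000000, the bound 1/6 is < 1 and informative.)

P[X ≥ 18] ≤ 1/6 ≈ 0.166667.


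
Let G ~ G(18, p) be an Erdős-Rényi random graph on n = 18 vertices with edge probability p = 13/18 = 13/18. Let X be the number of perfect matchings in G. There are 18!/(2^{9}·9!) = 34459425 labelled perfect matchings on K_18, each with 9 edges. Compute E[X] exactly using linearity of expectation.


K_18 has 18!/(2^{9}·9!) = 34459425 labelled perfect matchings.
For each such perfect matching H, let X_H = 1 if all 9 edges of H are present in G. Then P[X_H = 1] = p^{9} = (13/18)^{9} = 10604499373/198359290368.
By linearity of expectation: E[X] = Σ_H E[X_H] = 34459425 · p^{9} = 34459425 · 10604499373/198359290368 = 4511419145758525/2448880128.
Numerically: E[X] ≈ 1.84224e+06.

E[X] = 34459425 · (13/18)^{9} = 4511419145758525/2448880128 ≈ 1.84224e+06.


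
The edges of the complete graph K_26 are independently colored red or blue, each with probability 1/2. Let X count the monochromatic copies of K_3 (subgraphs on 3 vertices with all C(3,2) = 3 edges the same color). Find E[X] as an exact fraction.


Let X = Σ_S X_S over the C(26, 3) = 2600 subsets S of size 3, where X_S = 1 if the K_3 on S is monochromatic.
For a fixed S, the K_3 on S has C(3, 2) = 3 edges. P[all 3 edges red] = (1/2)^3, and likewise for blue, so P[monochromatic] = 2·(1/2)^3 = 2^{1 − 3} = 1/4.
By linearity of expectation: E[X] = C(26, 3) · 2^{1 − 3} = 2600 · 1/4 = 650.
Numerically: E[X] ≈ 650.00000.

E[X] = C(26,3)·2^(1−C(3,2)) = 650 ≈ 650.00000.


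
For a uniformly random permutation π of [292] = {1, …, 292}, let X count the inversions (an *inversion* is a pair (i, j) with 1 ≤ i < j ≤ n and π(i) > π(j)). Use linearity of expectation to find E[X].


Write X = Σ X_I over the C(292, 2) = 42486 pairs i < j, with X_I the indicator of one inversion.
There are 42486 indicators.
For each fixed pair i < j, the values π(i) and π(j) are two distinct elements of {1, …, 292} in uniformly random order; by symmetry P[π(i) > π(j)] = 1/2.
By linearity: E[X] = 42486 · (1/2) = C(292, 2) · (1/2) = 42486/2 = 21243 ≈ 21243.000.

E[X] = 21243 = 21243.000.


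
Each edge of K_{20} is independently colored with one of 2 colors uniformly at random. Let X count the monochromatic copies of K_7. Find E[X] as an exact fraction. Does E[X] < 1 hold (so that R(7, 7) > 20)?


E[X] = C(20, 7) · 2^{1 − 21} = 77520 · 2^{−20} = 77520/1048576.
As a reduced fraction: E[X] = 4845/65536 ≈ 0.074.
Is E[X] < 1? YES.
Since E[X] < 1, there exists a 2-coloring of K_{20} with no monochromatic K_7; hence R(7, 7) > 20.

E[X] = 4845/65536 ≈ 0.074; E[X] < 1, so R(7, 7) > 20.


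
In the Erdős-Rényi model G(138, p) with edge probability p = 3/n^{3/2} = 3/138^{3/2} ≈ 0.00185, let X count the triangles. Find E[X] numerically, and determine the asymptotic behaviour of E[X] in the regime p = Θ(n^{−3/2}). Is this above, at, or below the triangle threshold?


Number of potential triangles: C(138, 3) = 428536.
Each occurs with probability p³ ≈ (0.00185)³ ≈ 6.33735e-09.
By linearity: E[X] = C(138, 3)·p³ ≈ 428536 · 6.33735e-09 ≈ 0.003.
Since α = 3/2 > 1, p = c/n^{3/2} = o(1/n) is below the triangle threshold p ~ 1/n. Asymptotically E[X] ~ (c³/6)·n^{3(1−α)} = (3³/6)·n^{-1.5} → 0, so by Markov's inequality G has no triangles w.h.p.

E[X] ≈ 0.003; in regime p = Θ(1/n^{3/2}) E[X] tends to 0 (below the triangle threshold p ~ 1/n).


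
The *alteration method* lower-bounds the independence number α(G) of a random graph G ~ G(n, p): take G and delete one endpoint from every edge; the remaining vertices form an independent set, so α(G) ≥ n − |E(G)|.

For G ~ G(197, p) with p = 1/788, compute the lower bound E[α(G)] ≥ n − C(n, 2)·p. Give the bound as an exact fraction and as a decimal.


E[|E(G)|] = C(197, 2)·p = 19306 · (1/788) = 49/2.
E[α(G)] ≥ n − E[|E(G)|] = 197 − 49/2 = 345/2.
Numerically: ≈ 172.5000.
(This is only a lower bound; the true E[α(G)] may be larger.)

E[α(G)] ≥ 345/2 ≈ 172.5000.


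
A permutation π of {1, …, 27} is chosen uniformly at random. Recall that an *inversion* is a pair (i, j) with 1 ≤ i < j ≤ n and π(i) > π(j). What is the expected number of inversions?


Write X = Σ X_I over the C(27, 2) = 351 pairs i < j, with X_I the indicator of one inversion.
There are 351 indicators.
For each fixed pair i < j, the values π(i) and π(j) are two distinct elements of {1, …, 27} in uniformly random order; by symmetry P[π(i) > π(j)] = 1/2.
By linearity: E[X] = 351 · (1/2) = C(27, 2) · (1/2) = 351/2 = 351/2 ≈ 175.50000.

E[X] = 351/2 = 175.50000.


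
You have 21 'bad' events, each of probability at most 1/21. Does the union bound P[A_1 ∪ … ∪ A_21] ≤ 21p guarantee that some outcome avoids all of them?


Union bound: P[∪_{i=1}^{21} A_i] ≤ Σ_i P[A_i] ≤ 21·p = 21·(1/21) = 1.
Numerically: 1 ≈ 1.000000.
Is 1 < 1? NO.
Since the bound 1 is ≥ 1, the union bound is uninformative here; it does NOT by itself certify existence.

21·p = 1 ≈ 1.000000; existence NOT certified by the union bound.


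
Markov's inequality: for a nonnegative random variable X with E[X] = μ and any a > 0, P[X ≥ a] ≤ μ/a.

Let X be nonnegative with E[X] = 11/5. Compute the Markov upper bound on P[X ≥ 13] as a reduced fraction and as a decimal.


μ = E[X] = 11/5, a = 13.
Markov: P[X ≥ 13] ≤ μ/a = (11/5)/13 = 11/65.
Numerically: ≈ 0.169231.
(Since a = 13 > μ = 2.200000, the bound 11/65 is < 1 and informative.)

P[X ≥ 13] ≤ 11/65 ≈ 0.169231.


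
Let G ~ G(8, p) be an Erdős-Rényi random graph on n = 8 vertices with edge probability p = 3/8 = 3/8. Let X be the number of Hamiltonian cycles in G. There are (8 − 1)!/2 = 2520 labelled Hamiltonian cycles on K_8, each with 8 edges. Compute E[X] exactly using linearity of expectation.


K_8 has (8 − 1)!/2 = 2520 labelled Hamiltonian cycles.
For each such Hamiltonian cycle H, let X_H = 1 if all 8 edges of H are present in G. Then P[X_H = 1] = p^{8} = (3/8)^{8} = 6561/16777216.
By linearity of expectation: E[X] = Σ_H E[X_H] = 2520 · p^{8} = 2520 · 6561/16777216 = 2066715/2097152.
Numerically: E[X] ≈ 0.985487.

E[X] = 2520 · (3/8)^{8} = 2066715/2097152 ≈ 0.985487.


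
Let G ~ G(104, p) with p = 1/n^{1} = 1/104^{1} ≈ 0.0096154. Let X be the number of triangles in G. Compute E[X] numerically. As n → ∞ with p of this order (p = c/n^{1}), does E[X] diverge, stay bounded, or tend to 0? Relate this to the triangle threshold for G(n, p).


Number of potential triangles: C(104, 3) = 182104.
Each occurs with probability p³ ≈ (0.0096154)³ ≈ 8.8899636e-07.
By linearity: E[X] = C(104, 3)·p³ ≈ 182104 · 8.8899636e-07 ≈ 0.16189.
Here α = 1, so p = 1/n is exactly at the triangle threshold p ~ 1/n. Asymptotically E[X] → c³/6 = 1³/6 = 1/6 ≈ 0.16667, a bounded constant. In this regime the triangle count is asymptotically Poisson(c³/6).

E[X] ≈ 0.16189; in regime p = Θ(1/n^{1}) E[X] stays bounded (at the triangle threshold p ~ 1/n).


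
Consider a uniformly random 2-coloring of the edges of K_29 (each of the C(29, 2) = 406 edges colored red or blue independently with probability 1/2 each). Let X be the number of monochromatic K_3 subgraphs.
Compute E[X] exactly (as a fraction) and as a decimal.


Let X = Σ_S X_S over the C(29, 3) = 3654 subsets S of size 3, where X_S = 1 if the K_3 on S is monochromatic.
For a fixed S, the K_3 on S has C(3, 2) = 3 edges. P[all 3 edges red] = (1/2)^3, and likewise for blue, so P[monochromatic] = 2·(1/2)^3 = 2^{1 − 3} = 1/4.
By linearity: E[X] = C(29, 3) · 2^{1 − 3} = 3654 · 1/4 = 1827/2.
Numerically: E[X] ≈ 913.5000.

E[X] = C(29,3)·2^(1−C(3,2)) = 1827/2 ≈ 913.5000.


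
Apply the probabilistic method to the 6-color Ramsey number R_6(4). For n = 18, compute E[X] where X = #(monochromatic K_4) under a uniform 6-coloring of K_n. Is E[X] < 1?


E[X] = C(18, 4) · 6^{1 − 6} = 3060 · 6^{−5} = 3060/7776.
As a reduced fraction: E[X] = 85/216 ≈ 0.393519.
Is E[X] < 1? YES.
Since E[X] < 1, there exists a 6-coloring of K_{18} with no monochromatic K_4; hence R_6(4) > 18.

E[X] = 85/216 ≈ 0.393519; E[X] < 1, so R_6(4) > 18.


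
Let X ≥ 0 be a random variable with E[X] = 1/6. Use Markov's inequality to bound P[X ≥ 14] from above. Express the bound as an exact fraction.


μ = E[X] = 1/6, a = 14.
Markov: P[X ≥ 14] ≤ μ/a = (1/6)/14 = 1/84.
Numerically: ≈ 0.011905.
(Since a = 14 > μ = 0.166667, the bound 1/84 is < 1 and informative.)

P[X ≥ 14] ≤ 1/84 ≈ 0.011905.


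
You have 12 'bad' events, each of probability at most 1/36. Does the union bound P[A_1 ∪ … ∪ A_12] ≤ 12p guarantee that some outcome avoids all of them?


Union bound: P[∪_{i=1}^{12} A_i] ≤ Σ_i P[A_i] ≤ 12·p = 12·(1/36) = 1/3.
Numerically: 1/3 ≈ 0.33333.
Is 1/3 < 1? YES.
Since P[∪ A_i] ≤ 1/3 < 1, the complement has P[∩ A_i^c] ≥ 1 − 1/3 = 2/3 > 0, so some outcome avoids every A_i.

12·p = 1/3 ≈ 0.33333; existence CERTIFIED by the union bound.


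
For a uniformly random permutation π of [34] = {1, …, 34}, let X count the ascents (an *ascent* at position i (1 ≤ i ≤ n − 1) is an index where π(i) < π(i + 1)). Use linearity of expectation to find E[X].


Write X = Σ X_I over i = 1, …, 33, with X_I the indicator of one ascent.
There are 33 indicators.
For each fixed i, the pair (π(i), π(i+1)) is a uniformly random ordered pair of distinct values from {1, …, 34}; by symmetry P[π(i) < π(i+1)] = 1/2.
By linearity: E[X] = 33 · (1/2) = (34 − 1) · (1/2) = 33/2 ≈ 16.5000.

E[X] = 33/2 = 16.5000.


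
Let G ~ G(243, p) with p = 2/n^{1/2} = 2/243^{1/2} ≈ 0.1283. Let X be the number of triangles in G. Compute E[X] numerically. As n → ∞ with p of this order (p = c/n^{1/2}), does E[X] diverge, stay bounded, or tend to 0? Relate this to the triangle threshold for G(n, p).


Number of potential triangles: C(243, 3) = 2362041.
Each occurs with probability p³ ≈ (0.1283)³ ≈ 2.11193514e-03.
By linearity: E[X] = C(243, 3)·p³ ≈ 2362041 · 2.11193514e-03 ≈ 4988.477393.
Since α = 1/2 < 1, p = c/n^{1/2} ≫ 1/n is above the triangle threshold p ~ 1/n. Asymptotically E[X] ~ (c³/6)·n^{3(1−α)} = (2³/6)·n^{1.5} → ∞; triangles are abundant w.h.p.

E[X] ≈ 4988.477393; in regime p = Θ(1/n^{1/2}) E[X] diverges (above the triangle threshold p ~ 1/n).


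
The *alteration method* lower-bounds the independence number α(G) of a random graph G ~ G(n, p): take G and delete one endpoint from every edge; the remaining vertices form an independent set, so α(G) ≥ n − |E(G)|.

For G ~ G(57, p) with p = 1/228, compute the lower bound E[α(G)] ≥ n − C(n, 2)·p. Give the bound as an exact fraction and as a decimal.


E[|E(G)|] = C(57, 2)·p = 1596 · (1/228) = 7.
E[α(G)] ≥ n − E[|E(G)|] = 57 − 7 = 50.
Numerically: ≈ 50.00000.
(This is only a lower bound; the true E[α(G)] may be larger.)

E[α(G)] ≥ 50 ≈ 50.00000.


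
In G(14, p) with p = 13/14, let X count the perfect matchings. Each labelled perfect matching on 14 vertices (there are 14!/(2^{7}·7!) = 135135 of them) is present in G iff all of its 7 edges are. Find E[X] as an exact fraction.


K_14 has 14!/(2^{7}·7!) = 135135 labelled perfect matchings.
For each such perfect matching H, let X_H = 1 if all 7 edges of H are present in G. Then P[X_H = 1] = p^{7} = (13/14)^{7} = 62748517/105413504.
By linearity: E[X] = Σ_H E[X_H] = 135135 · p^{7} = 135135 · 62748517/105413504 = 1211360120685/15059072.
Numerically: E[X] ≈ 80440.6.

E[X] = 135135 · (13/14)^{7} = 1211360120685/15059072 ≈ 80440.6.


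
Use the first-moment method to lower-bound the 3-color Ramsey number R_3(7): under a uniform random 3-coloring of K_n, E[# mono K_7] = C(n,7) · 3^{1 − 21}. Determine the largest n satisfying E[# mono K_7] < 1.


We need C(n, 7) · 3^{1 − 21} < 1, i.e. C(n, 7) < 3^{21 − 1} = 3486784401.
Check values of n near the boundary:
  n = 80: C(80, 7) = 3176716400; 3176716400 < 3486784401? YES
  n = 81: C(81, 7) = 3477216600; 3477216600 < 3486784401? YES
  n = 82: C(82, 7) = 3801756816; 3801756816 < 3486784401? NO
  n = 83: C(83, 7) = 4151918628; 4151918628 < 3486784401? NO
The largest n with C(n, 7) < 3486784401 is n = 81 (where E[X] = 42928600/43046721 ≈ 0.9973). Hence R_3(7) > 81, i.e. R_3(7) ≥ 82.

Largest n = 81; hence R_3(7) > 81.


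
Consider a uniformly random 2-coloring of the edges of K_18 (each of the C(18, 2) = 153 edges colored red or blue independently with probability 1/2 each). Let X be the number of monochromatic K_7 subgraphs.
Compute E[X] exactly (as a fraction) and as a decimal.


Let X = Σ_S X_S over the C(18, 7) = 31824 subsets S of size 7, where X_S = 1 if the K_7 on S is monochromatic.
For a fixed S, the K_7 on S has C(7, 2) = 21 edges. P[all 21 edges red] = (1/2)^21, and likewise for blue, so P[monochromatic] = 2·(1/2)^21 = 2^{1 − 21} = 1/1048576.
By linearity: E[X] = C(18, 7) · 2^{1 − 21} = 31824 · 1/1048576 = 1989/65536.
Numerically: E[X] ≈ 0.0303.

E[X] = C(18,7)·2^(1−C(7,2)) = 1989/65536 ≈ 0.0303.


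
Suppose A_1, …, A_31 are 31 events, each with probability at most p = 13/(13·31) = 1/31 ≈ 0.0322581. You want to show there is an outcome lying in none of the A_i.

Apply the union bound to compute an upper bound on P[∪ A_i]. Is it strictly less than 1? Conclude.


Union bound: P[∪_{i=1}^{31} A_i] ≤ Σ_i P[A_i] ≤ 31·p = 31·(1/31) = 1.
Numerically: 1 ≈ 1.0000000.
Is 1 < 1? NO.
Since the bound 1 is ≥ 1, the union bound is uninformative here; it does NOT by itself certify existence.

31·p = 1 ≈ 1.0000000; existence NOT certified by the union bound.


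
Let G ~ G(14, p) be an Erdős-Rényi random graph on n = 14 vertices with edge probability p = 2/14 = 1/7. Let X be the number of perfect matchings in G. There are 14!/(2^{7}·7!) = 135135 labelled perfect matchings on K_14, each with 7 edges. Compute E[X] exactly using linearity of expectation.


K_14 has 14!/(2^{7}·7!) = 135135 labelled perfect matchings.
For each such perfect matching H, let X_H = 1 if all 7 edges of H are present in G. Then P[X_H = 1] = p^{7} = (1/7)^{7} = 1/823543.
Summing the indicators: E[X] = Σ_H E[X_H] = 135135 · p^{7} = 135135 · 1/823543 = 19305/117649.
Numerically: E[X] ≈ 0.1641.

E[X] = 135135 · (1/7)^{7} = 19305/117649 ≈ 0.1641.


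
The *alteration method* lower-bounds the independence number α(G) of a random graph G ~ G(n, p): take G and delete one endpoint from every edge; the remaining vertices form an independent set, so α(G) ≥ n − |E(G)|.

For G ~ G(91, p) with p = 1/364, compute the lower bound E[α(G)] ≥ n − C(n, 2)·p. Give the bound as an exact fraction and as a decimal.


E[|E(G)|] = C(91, 2)·p = 4095 · (1/364) = 45/4.
E[α(G)] ≥ n − E[|E(G)|] = 91 − 45/4 = 319/4.
Numerically: ≈ 79.7500.
(This is only a lower bound; the true E[α(G)] may be larger.)

E[α(G)] ≥ 319/4 ≈ 79.7500.


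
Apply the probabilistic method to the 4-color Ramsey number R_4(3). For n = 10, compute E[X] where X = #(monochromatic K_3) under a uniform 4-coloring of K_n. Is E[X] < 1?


E[X] = C(10, 3) · 4^{1 − 3} = 120 · 4^{−2} = 120/16.
As a reduced fraction: E[X] = 15/2 ≈ 7.500.
Is E[X] < 1? NO.
Since E[X] ≥ 1, the first-moment bound is inconclusive at n = 10; it does NOT by itself certify R_4(3) > 10.

E[X] = 15/2 ≈ 7.500; E[X] ≥ 1; first-moment method inconclusive here.


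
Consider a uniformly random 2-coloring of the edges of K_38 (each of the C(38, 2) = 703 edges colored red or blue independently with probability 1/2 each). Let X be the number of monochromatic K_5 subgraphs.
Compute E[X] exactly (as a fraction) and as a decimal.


Let X = Σ_S X_S over the C(38, 5) = 501942 subsets S of size 5, where X_S = 1 if the K_5 on S is monochromatic.
For a fixed S, the K_5 on S has C(5, 2) = 10 edges. P[all 10 edges red] = (1/2)^10, and likewise for blue, so P[monochromatic] = 2·(1/2)^10 = 2^{1 − 10} = 1/512.
By linearity of expectation: E[X] = C(38, 5) · 2^{1 − 10} = 501942 · 1/512 = 250971/256.
Numerically: E[X] ≈ 980.355.

E[X] = C(38,5)·2^(1−C(5,2)) = 250971/256 ≈ 980.355.


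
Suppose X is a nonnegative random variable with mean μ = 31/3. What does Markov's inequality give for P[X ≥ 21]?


μ = E[X] = 31/3, a = 21.
Markov: P[X ≥ 21] ≤ μ/a = (31/3)/21 = 31/63.
Numerically: ≈ 0.4921.
(Since a = 21 > μ = 10.3333, the bound 31/63 is < 1 and informative.)

P[X ≥ 21] ≤ 31/63 ≈ 0.4921.


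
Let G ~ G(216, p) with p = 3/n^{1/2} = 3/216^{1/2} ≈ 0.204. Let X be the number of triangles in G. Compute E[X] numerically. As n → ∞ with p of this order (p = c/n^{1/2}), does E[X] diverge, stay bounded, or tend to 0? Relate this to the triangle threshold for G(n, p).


Number of potential triangles: C(216, 3) = 1656360.
Each occurs with probability p³ ≈ (0.204)³ ≈ 8.50517e-03.
By linearity: E[X] = C(216, 3)·p³ ≈ 1656360 · 8.50517e-03 ≈ 14087.628.
Since α = 1/2 < 1, p = c/n^{1/2} ≫ 1/n is above the triangle threshold p ~ 1/n. Asymptotically E[X] ~ (c³/6)·n^{3(1−α)} = (3³/6)·n^{1.5} → ∞; triangles are abundant w.h.p.

E[X] ≈ 14087.628; in regime p = Θ(1/n^{1/2}) E[X] diverges (above the triangle threshold p ~ 1/n).


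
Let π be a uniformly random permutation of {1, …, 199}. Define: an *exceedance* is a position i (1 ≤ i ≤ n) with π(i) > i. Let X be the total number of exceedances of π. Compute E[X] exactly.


Write X = Σ_{i=1}^{199} X_i, where X_i = 1_{π(i) > i}.
For each fixed i, π(i) is uniform over {1, …, 199} (marginal of a uniform permutation), so P[π(i) > i] = (n − i)/n. Summing: Σ_{i=1}^{199} (n − i)/n = (0 + 1 + … + 198)/199 = 199(199 − 1)/(2·199) = (199 − 1)/2.
Hence E[X] = Σ_{i=1}^{199} (199 − i)/199 = 99 ≈ 99.0000.

E[X] = 99 = 99.0000.


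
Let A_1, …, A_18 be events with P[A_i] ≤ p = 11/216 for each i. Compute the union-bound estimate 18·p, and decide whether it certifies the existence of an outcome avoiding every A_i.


Union bound: P[∪_{i=1}^{18} A_i] ≤ Σ_i P[A_i] ≤ 18·p = 18·(11/216) = 11/12.
Numerically: 11/12 ≈ 0.916667.
Is 11/12 < 1? YES.
Since P[∪ A_i] ≤ 11/12 < 1, the complement has P[∩ A_i^c] ≥ 1 − 11/12 = 1/12 > 0, so some outcome avoids every A_i.

18·p = 11/12 ≈ 0.916667; existence CERTIFIED by the union bound.


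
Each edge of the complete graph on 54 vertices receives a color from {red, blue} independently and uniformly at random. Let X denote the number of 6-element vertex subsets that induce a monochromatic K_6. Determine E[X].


Let X = Σ_S X_S over the C(54, 6) = 25827165 subsets S of size 6, where X_S = 1 if the K_6 on S is monochromatic.
For a fixed S, the K_6 on S has C(6, 2) = 15 edges. P[all 15 edges red] = (1/2)^15, and likewise for blue, so P[monochromatic] = 2·(1/2)^15 = 2^{1 − 15} = 1/16384.
By linearity: E[X] = C(54, 6) · 2^{1 − 15} = 25827165 · 1/16384 = 25827165/16384.
Numerically: E[X] ≈ 1576.365051.

E[X] = C(54,6)·2^(1−C(6,2)) = 25827165/16384 ≈ 1576.365051.


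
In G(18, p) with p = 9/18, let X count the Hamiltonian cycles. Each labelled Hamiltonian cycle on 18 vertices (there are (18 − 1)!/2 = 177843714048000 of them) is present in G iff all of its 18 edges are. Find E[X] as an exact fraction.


K_18 has (18 − 1)!/2 = 177843714048000 labelled Hamiltonian cycles.
For each such Hamiltonian cycle H, let X_H = 1 if all 18 edges of H are present in G. Then P[X_H = 1] = p^{18} = (1/2)^{18} = 1/262144.
By linearity: E[X] = Σ_H E[X_H] = 177843714048000 · p^{18} = 177843714048000 · 1/262144 = 10854718875/16.
Numerically: E[X] ≈ 6.7842e+08.

E[X] = 177843714048000 · (1/2)^{18} = 10854718875/16 ≈ 6.7842e+08.


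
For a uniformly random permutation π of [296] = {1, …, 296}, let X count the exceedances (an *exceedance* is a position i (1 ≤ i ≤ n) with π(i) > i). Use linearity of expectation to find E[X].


Write X = Σ_{i=1}^{296} X_i, where X_i = 1_{π(i) > i}.
For each fixed i, π(i) is uniform over {1, …, 296} (marginal of a uniform permutation), so P[π(i) > i] = (n − i)/n. Summing: Σ_{i=1}^{296} (n − i)/n = (0 + 1 + … + 295)/296 = 296(296 − 1)/(2·296) = (296 − 1)/2.
Hence E[X] = Σ_{i=1}^{296} (296 − i)/296 = 295/2 ≈ 147.500.

E[X] = 295/2 = 147.500.


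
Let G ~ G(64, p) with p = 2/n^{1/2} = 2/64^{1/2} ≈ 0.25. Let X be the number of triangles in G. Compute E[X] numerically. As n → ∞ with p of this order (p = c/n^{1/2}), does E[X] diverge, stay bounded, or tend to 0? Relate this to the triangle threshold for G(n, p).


Number of potential triangles: C(64, 3) = 41664.
Each occurs with probability p³ ≈ (0.25)³ ≈ 1.562500e-02.
By linearity: E[X] = C(64, 3)·p³ ≈ 41664 · 1.562500e-02 ≈ 651.0000.
Since α = 1/2 < 1, p = c/n^{1/2} ≫ 1/n is above the triangle threshold p ~ 1/n. Asymptotically E[X] ~ (c³/6)·n^{3(1−α)} = (2³/6)·n^{1.5} → ∞; triangles are abundant w.h.p.

E[X] ≈ 651.0000; in regime p = Θ(1/n^{1/2}) E[X] diverges (above the triangle threshold p ~ 1/n).


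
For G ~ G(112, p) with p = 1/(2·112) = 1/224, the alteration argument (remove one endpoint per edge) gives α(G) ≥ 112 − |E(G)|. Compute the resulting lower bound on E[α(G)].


E[|E(G)|] = C(112, 2)·p = 6216 · (1/224) = 111/4.
E[α(G)] ≥ n − E[|E(G)|] = 112 − 111/4 = 337/4.
Numerically: ≈ 84.2500.
(This is only a lower bound; the true E[α(G)] may be larger.)

E[α(G)] ≥ 337/4 ≈ 84.2500.


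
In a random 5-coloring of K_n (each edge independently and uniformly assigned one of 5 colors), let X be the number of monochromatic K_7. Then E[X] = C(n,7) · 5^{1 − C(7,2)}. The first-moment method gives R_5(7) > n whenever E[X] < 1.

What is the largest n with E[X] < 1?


We need C(n, 7) · 5^{1 − 21} < 1, i.e. C(n, 7) < 5^{21 − 1} = 95367431640625.
Check values of n near the boundary:
  n = 334: C(334, 7) = 86359460961576; 86359460961576 < 95367431640625? YES
  n = 335: C(335, 7) = 88202498238195; 88202498238195 < 95367431640625? YES
  n = 336: C(336, 7) = 90079147136880; 90079147136880 < 95367431640625? YES
  n = 337: C(337, 7) = 91989916924632; 91989916924632 < 95367431640625? YES
  n = 338: C(338, 7) = 93935323022736; 93935323022736 < 95367431640625? YES
  n = 339: C(339, 7) = 95915887062372; 95915887062372 < 95367431640625? NO
  n = 340: C(340, 7) = 97932136940560; 97932136940560 < 95367431640625? NO
The largest n with C(n, 7) < 95367431640625 is n = 338 (where E[X] = 93935323022736/95367431640625 ≈ 0.984983). Hence R_5(7) > 338, i.e. R_5(7) ≥ 339.

Largest n = 338; hence R_5(7) > 338.


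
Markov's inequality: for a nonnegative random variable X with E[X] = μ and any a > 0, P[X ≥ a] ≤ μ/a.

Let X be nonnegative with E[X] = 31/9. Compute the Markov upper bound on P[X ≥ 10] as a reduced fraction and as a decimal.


μ = E[X] = 31/9, a = 10.
Markov: P[X ≥ 10] ≤ μ/a = (31/9)/10 = 31/90.
Numerically: ≈ 0.3444.
(Since a = 10 > μ = 3.4444, the bound 31/90 is < 1 and informative.)

P[X ≥ 10] ≤ 31/90 ≈ 0.3444.


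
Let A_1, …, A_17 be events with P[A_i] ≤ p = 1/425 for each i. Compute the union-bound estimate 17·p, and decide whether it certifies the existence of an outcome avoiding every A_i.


Union bound: P[∪_{i=1}^{17} A_i] ≤ Σ_i P[A_i] ≤ 17·p = 17·(1/425) = 1/25.
Numerically: 1/25 ≈ 0.0400.
Is 1/25 < 1? YES.
Since P[∪ A_i] ≤ 1/25 < 1, the complement has P[∩ A_i^c] ≥ 1 − 1/25 = 24/25 > 0, so some outcome avoids every A_i.

17·p = 1/25 ≈ 0.0400; existence CERTIFIED by the union bound.


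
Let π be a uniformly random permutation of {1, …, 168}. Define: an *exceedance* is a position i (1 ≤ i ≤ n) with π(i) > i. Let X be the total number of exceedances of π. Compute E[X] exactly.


Write X = Σ_{i=1}^{168} X_i, where X_i = 1_{π(i) > i}.
For each fixed i, π(i) is uniform over {1, …, 168} (marginal of a uniform permutation), so P[π(i) > i] = (n − i)/n. Summing: Σ_{i=1}^{168} (n − i)/n = (0 + 1 + … + 167)/168 = 168(168 − 1)/(2·168) = (168 − 1)/2.
Hence E[X] = Σ_{i=1}^{168} (168 − i)/168 = 167/2 ≈ 83.500000.

E[X] = 167/2 = 83.500000.


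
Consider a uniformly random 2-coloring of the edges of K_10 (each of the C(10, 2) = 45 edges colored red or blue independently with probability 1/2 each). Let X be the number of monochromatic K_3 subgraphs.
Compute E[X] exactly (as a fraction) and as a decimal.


Let X = Σ_S X_S over the C(10, 3) = 120 subsets S of size 3, where X_S = 1 if the K_3 on S is monochromatic.
For a fixed S, the K_3 on S has C(3, 2) = 3 edges. P[all 3 edges red] = (1/2)^3, and likewise for blue, so P[monochromatic] = 2·(1/2)^3 = 2^{1 − 3} = 1/4.
Summing: E[X] = C(10, 3) · 2^{1 − 3} = 120 · 1/4 = 30.
Numerically: E[X] ≈ 30.00000.

E[X] = C(10,3)·2^(1−C(3,2)) = 30 ≈ 30.00000.


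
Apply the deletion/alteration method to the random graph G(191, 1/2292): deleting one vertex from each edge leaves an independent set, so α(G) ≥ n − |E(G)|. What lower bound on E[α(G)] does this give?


E[|E(G)|] = C(191, 2)·p = 18145 · (1/2292) = 95/12.
E[α(G)] ≥ n − E[|E(G)|] = 191 − 95/12 = 2197/12.
Numerically: ≈ 183.0833.
(This is only a lower bound; the true E[α(G)] may be larger.)

E[α(G)] ≥ 2197/12 ≈ 183.0833.


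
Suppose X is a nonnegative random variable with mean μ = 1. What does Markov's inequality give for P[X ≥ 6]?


μ = E[X] = 1, a = 6.
Markov: P[X ≥ 6] ≤ μ/a = (1)/6 = 1/6.
Numerically: ≈ 0.16667.
(Since a = 6 > μ = 1.00000, the bound 1/6 is < 1 and informative.)

P[X ≥ 6] ≤ 1/6 ≈ 0.16667.


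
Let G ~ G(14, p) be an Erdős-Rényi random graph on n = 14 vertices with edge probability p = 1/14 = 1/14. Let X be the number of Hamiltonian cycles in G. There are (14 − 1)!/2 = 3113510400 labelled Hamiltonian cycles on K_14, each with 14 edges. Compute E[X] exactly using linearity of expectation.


K_14 has (14 − 1)!/2 = 3113510400 labelled Hamiltonian cycles.
For each such Hamiltonian cycle H, let X_H = 1 if all 14 edges of H are present in G. Then P[X_H = 1] = p^{14} = (1/14)^{14} = 1/11112006825558016.
Summing the indicators: E[X] = Σ_H E[X_H] = 3113510400 · p^{14} = 3113510400 · 1/11112006825558016 = 868725/3100448333024.
Numerically: E[X] ≈ 2.8e-07.

E[X] = 3113510400 · (1/14)^{14} = 868725/3100448333024 ≈ 2.8e-07.


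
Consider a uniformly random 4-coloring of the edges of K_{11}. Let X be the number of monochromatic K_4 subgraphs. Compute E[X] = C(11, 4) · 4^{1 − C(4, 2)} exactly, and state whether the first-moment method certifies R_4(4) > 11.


E[X] = C(11, 4) · 4^{1 − 6} = 330 · 4^{−5} = 330/1024.
As a reduced fraction: E[X] = 165/512 ≈ 0.32227.
Is E[X] < 1? YES.
Since E[X] < 1, there exists a 4-coloring of K_{11} with no monochromatic K_4; hence R_4(4) > 11.

E[X] = 165/512 ≈ 0.32227; E[X] < 1, so R_4(4) > 11.


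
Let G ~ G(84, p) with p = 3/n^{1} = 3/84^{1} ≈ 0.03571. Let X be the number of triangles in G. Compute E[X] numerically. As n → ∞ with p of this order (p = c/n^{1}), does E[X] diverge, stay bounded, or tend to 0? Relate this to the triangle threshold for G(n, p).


Number of potential triangles: C(84, 3) = 95284.
Each occurs with probability p³ ≈ (0.03571)³ ≈ 4.555394e-05.
By linearity: E[X] = C(84, 3)·p³ ≈ 95284 · 4.555394e-05 ≈ 4.3406.
Here α = 1, so p = 3/n is exactly at the triangle threshold p ~ 1/n. Asymptotically E[X] → c³/6 = 3³/6 = 9/2 ≈ 4.5000, a bounded constant. In this regime the triangle count is asymptotically Poisson(c³/6).

E[X] ≈ 4.3406; in regime p = Θ(1/n^{1}) E[X] stays bounded (at the triangle threshold p ~ 1/n).


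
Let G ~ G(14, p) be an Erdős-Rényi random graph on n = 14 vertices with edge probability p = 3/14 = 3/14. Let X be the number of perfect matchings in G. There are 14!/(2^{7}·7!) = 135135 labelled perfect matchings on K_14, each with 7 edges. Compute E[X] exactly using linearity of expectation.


K_14 has 14!/(2^{7}·7!) = 135135 labelled perfect matchings.
For each such perfect matching H, let X_H = 1 if all 7 edges of H are present in G. Then P[X_H = 1] = p^{7} = (3/14)^{7} = 2187/105413504.
By linearity: E[X] = Σ_H E[X_H] = 135135 · p^{7} = 135135 · 2187/105413504 = 42220035/15059072.
Numerically: E[X] ≈ 2.8.

E[X] = 135135 · (3/14)^{7} = 42220035/15059072 ≈ 2.8.


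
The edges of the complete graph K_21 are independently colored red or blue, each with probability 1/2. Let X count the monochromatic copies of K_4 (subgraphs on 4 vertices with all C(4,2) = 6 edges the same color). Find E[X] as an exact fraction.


Let X = Σ_S X_S over the C(21, 4) = 5985 subsets S of size 4, where X_S = 1 if the K_4 on S is monochromatic.
For a fixed S, the K_4 on S has C(4, 2) = 6 edges. P[all 6 edges red] = (1/2)^6, and likewise for blue, so P[monochromatic] = 2·(1/2)^6 = 2^{1 − 6} = 1/32.
Summing: E[X] = C(21, 4) · 2^{1 − 6} = 5985 · 1/32 = 5985/32.
Numerically: E[X] ≈ 187.03125.

E[X] = C(21,4)·2^(1−C(4,2)) = 5985/32 ≈ 187.03125.


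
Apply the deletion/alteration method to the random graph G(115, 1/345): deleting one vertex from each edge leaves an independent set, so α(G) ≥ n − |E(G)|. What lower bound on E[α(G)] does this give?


E[|E(G)|] = C(115, 2)·p = 6555 · (1/345) = 19.
E[α(G)] ≥ n − E[|E(G)|] = 115 − 19 = 96.
Numerically: ≈ 96.000.
(This is only a lower bound; the true E[α(G)] may be larger.)

E[α(G)] ≥ 96 ≈ 96.000.


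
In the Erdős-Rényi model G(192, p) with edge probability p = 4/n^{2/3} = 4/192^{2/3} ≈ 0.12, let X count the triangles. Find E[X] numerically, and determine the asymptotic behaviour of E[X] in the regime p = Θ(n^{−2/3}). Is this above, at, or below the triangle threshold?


Number of potential triangles: C(192, 3) = 1161280.
Each occurs with probability p³ ≈ (0.12)³ ≈ 1.73611e-03.
By linearity: E[X] = C(192, 3)·p³ ≈ 1161280 · 1.73611e-03 ≈ 2016.111.
Since α = 2/3 < 1, p = c/n^{2/3} ≫ 1/n is above the triangle threshold p ~ 1/n. Asymptotically E[X] ~ (c³/6)·n^{3(1−α)} = (4³/6)·n^{1} → ∞; triangles are abundant w.h.p.

E[X] ≈ 2016.111; in regime p = Θ(1/n^{2/3}) E[X] diverges (above the triangle threshold p ~ 1/n).


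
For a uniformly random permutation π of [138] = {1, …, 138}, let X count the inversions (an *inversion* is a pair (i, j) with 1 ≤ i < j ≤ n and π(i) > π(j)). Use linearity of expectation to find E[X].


Write X = Σ X_I over the C(138, 2) = 9453 pairs i < j, with X_I the indicator of one inversion.
There are 9453 indicators.
For each fixed pair i < j, the values π(i) and π(j) are two distinct elements of {1, …, 138} in uniformly random order; by symmetry P[π(i) > π(j)] = 1/2.
By linearity: E[X] = 9453 · (1/2) = C(138, 2) · (1/2) = 9453/2 = 9453/2 ≈ 4726.5000.

E[X] = 9453/2 = 4726.5000.


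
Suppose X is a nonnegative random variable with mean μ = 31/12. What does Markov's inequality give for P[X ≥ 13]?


μ = E[X] = 31/12, a = 13.
Markov: P[X ≥ 13] ≤ μ/a = (31/12)/13 = 31/156.
Numerically: ≈ 0.199.
(Since a = 13 > μ = 2.583, the bound 31/156 is < 1 and informative.)

P[X ≥ 13] ≤ 31/156 ≈ 0.199.
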